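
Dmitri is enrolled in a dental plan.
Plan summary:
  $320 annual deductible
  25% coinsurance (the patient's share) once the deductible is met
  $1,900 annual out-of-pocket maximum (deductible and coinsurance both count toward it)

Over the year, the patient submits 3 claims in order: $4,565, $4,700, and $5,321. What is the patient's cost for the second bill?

Claim 1 ($4,565): deductible takes $320, $4,245 remains; 25% of $4,245 = $1,061.25. Patient pays $1,381.25; OOP now $1,381.25.
Claim 2 ($4,700): deductible already satisfied, so patient's share is 25% × $4,700 = $1,175. That would push OOP to $2,556.25, over the $1,900 cap, so patient pays $1,900 − $1,381.25 = $518.75.

$518.75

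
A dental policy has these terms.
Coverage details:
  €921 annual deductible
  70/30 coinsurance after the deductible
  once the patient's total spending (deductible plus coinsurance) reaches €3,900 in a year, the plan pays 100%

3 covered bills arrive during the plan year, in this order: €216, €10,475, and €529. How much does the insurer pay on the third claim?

Claim 1 — €216: all of it applies to the deductible. Patient owes €216 (running OOP €216). Plan pays €216 − €216 = €0.
Claim 2 — €10,475: €705 finishes the deductible; €9,770 goes to coinsurance; coinsurance €9,770 × 30% = €2,931. Patient owes €3,636 (running OOP €3,852). Insurer: €10,475 − €3,636 = €6,839.
Claim 3 — €529: deductible met; 30% of €529 = €158.70. That would push OOP to €4,010.70, over the €3,900 cap, so patient pays €3,900 − €3,852 = €48. Insurer: €529 − €48 = €481.

€481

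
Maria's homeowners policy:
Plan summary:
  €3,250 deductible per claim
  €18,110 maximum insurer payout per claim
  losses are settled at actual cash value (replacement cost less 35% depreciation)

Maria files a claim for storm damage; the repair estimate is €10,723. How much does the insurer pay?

At 35% depreciation, ACV = €10,723 − €3,753.05 = €6,969.95.
Subtract the deductible: €6,969.95 − €3,250 = €3,719.95.
€3,719.95 ≤ €18,110, so the limit doesn't bind; insurer pays €3,719.95.

€3,719.95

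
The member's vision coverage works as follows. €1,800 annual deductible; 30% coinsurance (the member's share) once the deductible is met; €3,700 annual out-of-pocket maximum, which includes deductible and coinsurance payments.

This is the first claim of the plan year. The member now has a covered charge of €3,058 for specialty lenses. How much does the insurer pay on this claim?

Nothing has been paid toward the €1,800 deductible, so the first €1,800 of this charge is applied there.
The remaining €1,258 (= €3,058 − €1,800) moves to coinsurance.
30% of €1,258 = €377.40 falls to the member.
So the member owes €1,800 + €377.40 = €2,177.40 before any cap.
Total out-of-pocket so far would be €0 + €2,177.40 = €2,177.40, below the €3,700 cap — no reduction.
The insurer covers the remainder: €3,058 − €2,177.40 = €880.60.

€880.60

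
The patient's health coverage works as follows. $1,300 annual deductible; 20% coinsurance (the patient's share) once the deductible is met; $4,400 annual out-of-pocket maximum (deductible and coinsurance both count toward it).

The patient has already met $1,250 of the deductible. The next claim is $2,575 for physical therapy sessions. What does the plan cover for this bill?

$2,020

Deductible still to meet: $1,300 − $1,250 = $50.
That leaves $2,575 − $50 = $2,525 for coinsurance.
Coinsurance: $2,525 × 20% = $505.
Patient responsibility before any cap: $50 + $505 = $555.
Cumulative spending $1,250 + $555 = $1,805 stays under the $4,400 maximum.
The insurer covers the remainder: $2,575 − $555 = $2,020.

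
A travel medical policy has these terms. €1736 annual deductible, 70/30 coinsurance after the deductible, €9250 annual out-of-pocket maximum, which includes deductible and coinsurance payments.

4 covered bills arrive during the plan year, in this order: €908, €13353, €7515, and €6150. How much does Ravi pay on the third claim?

#1 (€908): fully absorbed by the deductible. Cost to traveler: €908. OOP to date €908.
#2 (€13353): deductible takes €828, €12525 remains; traveler's 30% is €3757.50. Traveler pays €4585.50; OOP now €5493.50.
#3 (€7515): deductible already satisfied, so traveler's share is 30% × €7515 = €2254.50. Cost to traveler: €2254.50. OOP to date €7748.

€2254.50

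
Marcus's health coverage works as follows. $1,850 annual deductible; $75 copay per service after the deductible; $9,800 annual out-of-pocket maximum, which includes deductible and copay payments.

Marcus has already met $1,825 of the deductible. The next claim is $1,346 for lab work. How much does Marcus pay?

$100

Remaining deductible: $1,850 − $1,825 = $25.
That leaves $1,346 − $25 = $1,321 for the copay.
Copay on this service: $75.
Patient responsibility before any cap: $25 + $75 = $100.
Cumulative spending $1,825 + $100 = $1,925 stays under the $9,800 maximum.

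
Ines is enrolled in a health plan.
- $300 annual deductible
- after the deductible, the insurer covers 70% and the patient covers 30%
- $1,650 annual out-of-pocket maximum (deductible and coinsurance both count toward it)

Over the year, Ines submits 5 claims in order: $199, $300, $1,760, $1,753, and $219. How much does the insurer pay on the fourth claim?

$1,227.10

Claim 1 ($199): all of it applies to the deductible. Cost to patient: $199. OOP to date $199. Insurer: $199 − $199 = $0.
Claim 2 ($300): $101 to deductible, leaving $199; coinsurance $199 × 30% = $59.70. Patient owes $160.70 (running OOP $359.70). Plan pays $300 − $160.70 = $139.30.
Claim 3 ($1,760): deductible met; 30% of $1,760 = $528. Cost to patient: $528. OOP to date $887.70. Plan pays $1,760 − $528 = $1,232.
Claim 4 ($1,753): 30% coinsurance on $1,753 = $525.90. Patient pays $525.90; OOP now $1,413.60. Plan pays $1,753 − $525.90 = $1,227.10.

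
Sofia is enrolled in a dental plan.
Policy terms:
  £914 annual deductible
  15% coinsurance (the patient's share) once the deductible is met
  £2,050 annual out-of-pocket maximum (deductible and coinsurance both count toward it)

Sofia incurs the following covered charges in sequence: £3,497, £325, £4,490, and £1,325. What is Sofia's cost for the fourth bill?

#1 (£3,497): deductible takes £914, £2,583 remains; patient's 15% is £387.45. Patient owes £1,301.45 (running OOP £1,301.45).
#2 (£325): deductible already satisfied, so patient's share is 15% × £325 = £48.75. Patient owes £48.75 (running OOP £1,350.20).
#3 (£4,490): 15% coinsurance on £4,490 = £673.50. Patient owes £673.50 (running OOP £2,023.70).
#4 (£1,325): 15% coinsurance on £1,325 = £198.75. Adding that to £2,023.70 gives £2,222.45, past the £2,050 cap; patient pays only £2,050 − £2,023.70 = £26.30.

£26.30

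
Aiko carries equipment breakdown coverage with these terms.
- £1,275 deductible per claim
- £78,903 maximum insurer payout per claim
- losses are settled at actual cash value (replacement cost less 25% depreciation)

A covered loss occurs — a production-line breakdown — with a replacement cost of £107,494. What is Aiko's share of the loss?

£28,591

At 25% depreciation, ACV = £107,494 − £26,873.50 = £80,620.50.
Subtract the deductible: £80,620.50 − £1,275 = £79,345.50.
The £78,903 per-incident cap binds; insurer pays £78,903.
The business owner bears the rest of the original loss: £107,494 − £78,903 = £28,591.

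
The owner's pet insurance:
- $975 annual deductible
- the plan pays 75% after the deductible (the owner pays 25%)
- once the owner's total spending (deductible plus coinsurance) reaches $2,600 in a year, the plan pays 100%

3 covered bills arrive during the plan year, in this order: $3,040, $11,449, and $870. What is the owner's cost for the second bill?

$1,108.75

Claim 1 ($3,040): $975 finishes the deductible; $2,065 goes to coinsurance; coinsurance $2,065 × 25% = $516.25. Cost to owner: $1,491.25. OOP to date $1,491.25.
Claim 2 ($11,449): deductible already satisfied, so owner's share is 25% × $11,449 = $2,862.25. OOP would hit $4,353.50 > $2,600, so the cap limits the owner to $2,600 − $1,491.25 = $1,108.75.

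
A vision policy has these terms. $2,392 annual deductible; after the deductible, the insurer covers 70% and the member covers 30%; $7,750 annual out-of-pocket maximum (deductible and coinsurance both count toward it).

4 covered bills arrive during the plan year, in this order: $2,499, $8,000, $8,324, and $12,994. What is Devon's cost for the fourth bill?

Claim 1 ($2,499): $2,392 to deductible, leaving $107; coinsurance $107 × 30% = $32.10. Cost to member: $2,424.10. OOP to date $2,424.10.
Claim 2 ($8,000): 30% coinsurance on $8,000 = $2,400. Member pays $2,400; OOP now $4,824.10.
Claim 3 ($8,324): deductible already satisfied, so member's share is 30% × $8,324 = $2,497.20. Cost to member: $2,497.20. OOP to date $7,321.30.
Claim 4 ($12,994): 30% coinsurance on $12,994 = $3,898.20. That would push OOP to $11,219.50, over the $7,750 cap, so member pays $7,750 − $7,321.30 = $428.70.

$428.70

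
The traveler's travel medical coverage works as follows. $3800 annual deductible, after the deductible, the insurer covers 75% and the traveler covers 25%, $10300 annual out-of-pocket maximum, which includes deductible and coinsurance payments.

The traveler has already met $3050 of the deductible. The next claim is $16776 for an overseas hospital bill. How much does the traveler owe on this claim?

$4756.50

Deductible still to meet: $3800 − $3050 = $750.
The remaining $16026 (= $16776 − $750) moves to coinsurance.
Traveler's 25% share of $16026 is $4006.50.
Traveler responsibility before any cap: $750 + $4006.50 = $4756.50.
Cumulative spending $3050 + $4756.50 = $7806.50 stays under the $10300 maximum.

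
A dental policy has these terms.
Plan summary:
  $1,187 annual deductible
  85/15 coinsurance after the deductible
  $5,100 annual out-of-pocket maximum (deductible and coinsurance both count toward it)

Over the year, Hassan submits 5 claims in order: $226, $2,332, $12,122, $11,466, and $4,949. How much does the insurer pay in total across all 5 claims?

Bill 1, $226: all of it applies to the deductible. Cost to patient: $226. OOP to date $226. Plan pays $226 − $226 = $0.
Bill 2, $2,332: deductible takes $961, $1,371 remains; coinsurance $1,371 × 15% = $205.65. Patient owes $1,166.65 (running OOP $1,392.65). Insurer: $2,332 − $1,166.65 = $1,165.35.
Bill 3, $12,122: deductible met; 15% of $12,122 = $1,818.30. Patient owes $1,818.30 (running OOP $3,210.95). Plan pays $12,122 − $1,818.30 = $10,303.70.
Bill 4, $11,466: deductible met; 15% of $11,466 = $1,719.90. Patient owes $1,719.90 (running OOP $4,930.85). Plan pays $11,466 − $1,719.90 = $9,746.10.
Bill 5, $4,949: 15% coinsurance on $4,949 = $742.35. Adding that to $4,930.85 gives $5,673.20, past the $5,100 cap; patient pays only $5,100 − $4,930.85 = $169.15. Plan pays $4,949 − $169.15 = $4,779.85.
Insurer total: $0 + $1,165.35 + $10,303.70 + $9,746.10 + $4,779.85 = $25,995.

$25,995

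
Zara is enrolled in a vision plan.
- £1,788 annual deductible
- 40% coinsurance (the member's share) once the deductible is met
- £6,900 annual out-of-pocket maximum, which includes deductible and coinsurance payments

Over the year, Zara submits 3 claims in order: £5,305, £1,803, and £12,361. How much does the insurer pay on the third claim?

Claim 1 (£5,305): £1,788 finishes the deductible; £3,517 goes to coinsurance; coinsurance £3,517 × 40% = £1,406.80. Cost to member: £3,194.80. OOP to date £3,194.80. Insurer: £5,305 − £3,194.80 = £2,110.20.
Claim 2 (£1,803): 40% coinsurance on £1,803 = £721.20. Cost to member: £721.20. OOP to date £3,916. Plan pays £1,803 − £721.20 = £1,081.80.
Claim 3 (£12,361): deductible met; 40% of £12,361 = £4,944.40. That would push OOP to £8,860.40, over the £6,900 cap, so member pays £6,900 − £3,916 = £2,984. Insurer: £12,361 − £2,984 = £9,377.

£9,377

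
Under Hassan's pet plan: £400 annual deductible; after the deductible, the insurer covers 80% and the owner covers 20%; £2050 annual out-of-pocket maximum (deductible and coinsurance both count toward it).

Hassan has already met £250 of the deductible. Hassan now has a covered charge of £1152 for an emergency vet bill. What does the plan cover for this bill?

£801.60

Remaining deductible: £400 − £250 = £150.
After the £150 deductible portion, £1152 − £150 = £1002 is subject to coinsurance.
Owner's 20% share of £1002 is £200.40.
So the owner owes £150 + £200.40 = £350.40 before any cap.
Cumulative spending £250 + £350.40 = £600.40 stays under the £2050 maximum.
Insurer pays the balance: £1152 − £350.40 = £801.60.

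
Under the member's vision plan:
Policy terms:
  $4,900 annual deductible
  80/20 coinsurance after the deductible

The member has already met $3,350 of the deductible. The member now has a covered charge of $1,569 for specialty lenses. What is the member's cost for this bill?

Deductible still to meet: $4,900 − $3,350 = $1,550.
After the $1,550 deductible portion, $1,569 − $1,550 = $19 is subject to coinsurance.
Member's 20% share of $19 is $3.80.
So the member owes $1,550 + $3.80 = $1,553.80.

$1,553.80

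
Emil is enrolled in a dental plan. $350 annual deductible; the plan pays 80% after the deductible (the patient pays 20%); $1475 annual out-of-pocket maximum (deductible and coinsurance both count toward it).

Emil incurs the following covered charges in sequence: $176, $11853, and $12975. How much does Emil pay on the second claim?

Bill 1, $176: fully absorbed by the deductible. Patient owes $176 (running OOP $176).
Bill 2, $11853: $174 finishes the deductible; $11679 goes to coinsurance; coinsurance $11679 × 20% = $2335.80. Deductible plus coinsurance: $174 + $2335.80 = $2509.80. Adding that to $176 gives $2685.80, past the $1475 cap; patient pays only $1475 − $176 = $1299.

$1299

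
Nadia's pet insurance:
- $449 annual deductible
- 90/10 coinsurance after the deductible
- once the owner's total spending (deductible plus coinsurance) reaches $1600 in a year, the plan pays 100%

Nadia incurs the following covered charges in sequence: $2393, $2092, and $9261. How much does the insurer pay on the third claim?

#1 ($2393): deductible takes $449, $1944 remains; owner's 10% is $194.40. Owner owes $643.40 (running OOP $643.40). Insurer: $2393 − $643.40 = $1749.60.
#2 ($2092): 10% coinsurance on $2092 = $209.20. Owner pays $209.20; OOP now $852.60. Plan pays $2092 − $209.20 = $1882.80.
#3 ($9261): deductible met; 10% of $9261 = $926.10. OOP would hit $1778.70 > $1600, so the cap limits the owner to $1600 − $852.60 = $747.40. Plan pays $9261 − $747.40 = $8513.60.

$8513.60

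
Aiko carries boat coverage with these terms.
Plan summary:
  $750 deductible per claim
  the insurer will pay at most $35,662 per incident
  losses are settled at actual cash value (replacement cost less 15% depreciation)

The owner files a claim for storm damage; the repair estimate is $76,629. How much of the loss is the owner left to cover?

$40,967

At 15% depreciation, ACV = $76,629 − $11,494.35 = $65,134.65.
Subtract the deductible: $65,134.65 − $750 = $64,384.65.
The $35,662 per-incident cap binds; insurer pays $35,662.
The owner bears the rest of the original loss: $76,629 − $35,662 = $40,967.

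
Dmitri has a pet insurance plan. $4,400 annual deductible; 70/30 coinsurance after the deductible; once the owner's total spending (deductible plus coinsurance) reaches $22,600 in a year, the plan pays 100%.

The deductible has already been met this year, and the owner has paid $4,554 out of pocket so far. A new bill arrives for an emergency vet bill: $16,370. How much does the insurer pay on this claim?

With the deductible met, the entire $16,370 is subject to coinsurance.
Coinsurance: $16,370 × 30% = $4,911.
Cumulative spending $4,554 + $4,911 = $9,465 stays under the $22,600 maximum.
The insurer covers the remainder: $16,370 − $4,911 = $11,459.

$11,459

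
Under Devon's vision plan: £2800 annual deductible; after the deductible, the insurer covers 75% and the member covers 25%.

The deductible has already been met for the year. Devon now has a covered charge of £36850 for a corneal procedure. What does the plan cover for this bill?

£27637.50

The deductible is already satisfied, so the full bill goes to coinsurance.
Member's 25% share of £36850 is £9212.50.
The plan picks up £36850 − £9212.50 = £27637.50.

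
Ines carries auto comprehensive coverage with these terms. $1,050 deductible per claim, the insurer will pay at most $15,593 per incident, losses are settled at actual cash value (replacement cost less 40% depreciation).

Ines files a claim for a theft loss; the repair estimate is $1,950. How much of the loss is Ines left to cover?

Depreciate 40%: the covered value is $1,950 × 0.6 = $1,170.
Subtract the deductible: $1,170 − $1,050 = $120.
$120 ≤ $15,593, so the limit doesn't bind; insurer pays $120.
Policyholder's share is the uncovered remainder: $1,950 − $120 = $1,830.

$1,830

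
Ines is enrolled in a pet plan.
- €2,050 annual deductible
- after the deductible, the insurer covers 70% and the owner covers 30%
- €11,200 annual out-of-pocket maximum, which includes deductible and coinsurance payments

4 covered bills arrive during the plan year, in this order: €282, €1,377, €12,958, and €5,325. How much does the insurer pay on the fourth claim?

€3,727.50

Claim 1 — €282: all of it applies to the deductible. Cost to owner: €282. OOP to date €282. Plan pays €282 − €282 = €0.
Claim 2 — €1,377: entire amount goes to the deductible. Owner pays €1,377; OOP now €1,659. Insurer: €1,377 − €1,377 = €0.
Claim 3 — €12,958: €391 finishes the deductible; €12,567 goes to coinsurance; 30% of €12,567 = €3,770.10. Owner owes €4,161.10 (running OOP €5,820.10). Insurer: €12,958 − €4,161.10 = €8,796.90.
Claim 4 — €5,325: 30% coinsurance on €5,325 = €1,597.50. Owner pays €1,597.50; OOP now €7,417.60. Insurer: €5,325 − €1,597.50 = €3,727.50.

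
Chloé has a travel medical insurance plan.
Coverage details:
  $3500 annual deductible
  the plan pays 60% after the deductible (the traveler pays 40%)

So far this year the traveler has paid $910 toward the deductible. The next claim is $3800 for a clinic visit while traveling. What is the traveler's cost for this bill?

Deductible still to meet: $3500 − $910 = $2590.
After the $2590 deductible portion, $3800 − $2590 = $1210 is subject to coinsurance.
Traveler's 40% share of $1210 is $484.
Traveler responsibility: $2590 + $484 = $3074.

$3074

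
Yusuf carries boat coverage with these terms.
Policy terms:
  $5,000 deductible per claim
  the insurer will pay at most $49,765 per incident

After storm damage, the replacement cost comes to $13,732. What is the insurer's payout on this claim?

$8,732

After the deductible, $13,732 − $5,000 = $8,732 remains.
That's under the $49,765 cap, so the insurer reimburses the full $8,732.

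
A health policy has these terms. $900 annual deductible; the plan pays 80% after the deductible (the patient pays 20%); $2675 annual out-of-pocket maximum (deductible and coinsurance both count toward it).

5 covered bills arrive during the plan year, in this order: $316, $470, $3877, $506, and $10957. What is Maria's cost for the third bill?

$866.60

Claim 1 — $316: fully absorbed by the deductible. Cost to patient: $316. OOP to date $316.
Claim 2 — $470: fully absorbed by the deductible. Patient owes $470 (running OOP $786).
Claim 3 — $3877: $114 finishes the deductible; $3763 goes to coinsurance; coinsurance $3763 × 20% = $752.60. Patient pays $866.60; OOP now $1652.60.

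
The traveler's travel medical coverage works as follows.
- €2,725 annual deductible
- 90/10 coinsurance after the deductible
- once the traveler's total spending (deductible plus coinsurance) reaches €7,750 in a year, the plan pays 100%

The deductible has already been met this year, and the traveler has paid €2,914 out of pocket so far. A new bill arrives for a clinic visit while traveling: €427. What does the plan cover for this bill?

The deductible is already satisfied, so the full bill goes to coinsurance.
Traveler's 10% share of €427 is €42.70.
Total out-of-pocket so far would be €2,914 + €42.70 = €2,956.70, below the €7,750 cap — no reduction.
The plan picks up €427 − €42.70 = €384.30.

€384.30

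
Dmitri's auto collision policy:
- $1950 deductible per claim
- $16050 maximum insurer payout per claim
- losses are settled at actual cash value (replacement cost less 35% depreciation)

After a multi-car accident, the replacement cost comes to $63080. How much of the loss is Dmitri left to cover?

Actual cash value after 35% depreciation: $63080 × 65% = $41002.
Less the $1950 deductible: $41002 − $1950 = $39052.
Since $39052 > $16050, the payout is capped at $16050.
The driver bears the rest of the original loss: $63080 − $16050 = $47030.

$47030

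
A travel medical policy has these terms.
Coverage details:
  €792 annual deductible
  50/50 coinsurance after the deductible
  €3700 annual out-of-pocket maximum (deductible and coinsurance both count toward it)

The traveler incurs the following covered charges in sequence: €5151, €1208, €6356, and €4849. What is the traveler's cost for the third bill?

€124.50

#1 (€5151): €792 finishes the deductible; €4359 goes to coinsurance; traveler's 50% is €2179.50. Traveler owes €2971.50 (running OOP €2971.50).
#2 (€1208): deductible already satisfied, so traveler's share is 50% × €1208 = €604. Traveler owes €604 (running OOP €3575.50).
#3 (€6356): deductible met; 50% of €6356 = €3178. That would push OOP to €6753.50, over the €3700 cap, so traveler pays €3700 − €3575.50 = €124.50.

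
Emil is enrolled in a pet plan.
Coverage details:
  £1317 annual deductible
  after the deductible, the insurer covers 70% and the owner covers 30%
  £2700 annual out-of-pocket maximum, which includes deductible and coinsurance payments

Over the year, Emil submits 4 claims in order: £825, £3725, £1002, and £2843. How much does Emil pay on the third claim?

£300.60

#1 (£825): fully absorbed by the deductible. Owner owes £825 (running OOP £825).
#2 (£3725): deductible takes £492, £3233 remains; coinsurance £3233 × 30% = £969.90. Owner owes £1461.90 (running OOP £2286.90).
#3 (£1002): deductible met; 30% of £1002 = £300.60. Owner owes £300.60 (running OOP £2587.50).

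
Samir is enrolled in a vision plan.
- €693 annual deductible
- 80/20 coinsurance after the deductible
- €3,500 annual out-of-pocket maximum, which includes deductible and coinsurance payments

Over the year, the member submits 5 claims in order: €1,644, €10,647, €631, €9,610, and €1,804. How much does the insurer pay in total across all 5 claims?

€20,836

Claim 1 — €1,644: €693 to deductible, leaving €951; 20% of €951 = €190.20. Cost to member: €883.20. OOP to date €883.20. Insurer: €1,644 − €883.20 = €760.80.
Claim 2 — €10,647: 20% coinsurance on €10,647 = €2,129.40. Member pays €2,129.40; OOP now €3,012.60. Insurer: €10,647 − €2,129.40 = €8,517.60.
Claim 3 — €631: deductible already satisfied, so member's share is 20% × €631 = €126.20. Member pays €126.20; OOP now €3,138.80. Insurer: €631 − €126.20 = €504.80.
Claim 4 — €9,610: deductible already satisfied, so member's share is 20% × €9,610 = €1,922. That would push OOP to €5,060.80, over the €3,500 cap, so member pays €3,500 − €3,138.80 = €361.20. Plan pays €9,610 − €361.20 = €9,248.80.
Claim 5 — €1,804: deductible already satisfied, so member's share is 20% × €1,804 = €360.80. OOP would hit €3,860.80 > €3,500, so the cap limits the member to €3,500 − €3,500 = €0. Plan pays €1,804 − €0 = €1,804.
Insurer total: €760.80 + €8,517.60 + €504.80 + €9,248.80 + €1,804 = €20,836.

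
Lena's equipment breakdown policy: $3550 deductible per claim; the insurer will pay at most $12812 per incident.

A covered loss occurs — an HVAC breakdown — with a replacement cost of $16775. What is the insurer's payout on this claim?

$12812

Subtract the deductible: $16775 − $3550 = $13225.
Since $13225 > $12812, the payout is capped at $12812.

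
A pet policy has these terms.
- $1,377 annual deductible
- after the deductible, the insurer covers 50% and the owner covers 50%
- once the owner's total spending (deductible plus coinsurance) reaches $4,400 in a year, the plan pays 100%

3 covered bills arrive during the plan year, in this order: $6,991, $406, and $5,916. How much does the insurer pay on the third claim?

Claim 1 ($6,991): deductible takes $1,377, $5,614 remains; owner's 50% is $2,807. Owner pays $4,184; OOP now $4,184. Plan pays $6,991 − $4,184 = $2,807.
Claim 2 ($406): deductible already satisfied, so owner's share is 50% × $406 = $203. Cost to owner: $203. OOP to date $4,387. Plan pays $406 − $203 = $203.
Claim 3 ($5,916): deductible met; 50% of $5,916 = $2,958. OOP would hit $7,345 > $4,400, so the cap limits the owner to $4,400 − $4,387 = $13. Plan pays $5,916 − $13 = $5,903.

$5,903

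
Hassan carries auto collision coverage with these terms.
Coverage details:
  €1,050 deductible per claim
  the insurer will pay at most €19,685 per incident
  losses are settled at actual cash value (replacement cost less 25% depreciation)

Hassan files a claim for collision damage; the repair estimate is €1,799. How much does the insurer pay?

€299.25

At 25% depreciation, ACV = €1,799 − €449.75 = €1,349.25.
Less the €1,050 deductible: €1,349.25 − €1,050 = €299.25.
€299.25 is within the €19,685 limit, so the insurer pays €299.25.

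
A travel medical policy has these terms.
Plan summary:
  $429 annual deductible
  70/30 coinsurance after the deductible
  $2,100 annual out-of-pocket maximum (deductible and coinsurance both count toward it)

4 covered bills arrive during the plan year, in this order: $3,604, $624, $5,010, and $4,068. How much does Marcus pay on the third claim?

Claim 1 ($3,604): $429 finishes the deductible; $3,175 goes to coinsurance; traveler's 30% is $952.50. Cost to traveler: $1,381.50. OOP to date $1,381.50.
Claim 2 ($624): 30% coinsurance on $624 = $187.20. Cost to traveler: $187.20. OOP to date $1,568.70.
Claim 3 ($5,010): deductible met; 30% of $5,010 = $1,503. That would push OOP to $3,071.70, over the $2,100 cap, so traveler pays $2,100 − $1,568.70 = $531.30.

$531.30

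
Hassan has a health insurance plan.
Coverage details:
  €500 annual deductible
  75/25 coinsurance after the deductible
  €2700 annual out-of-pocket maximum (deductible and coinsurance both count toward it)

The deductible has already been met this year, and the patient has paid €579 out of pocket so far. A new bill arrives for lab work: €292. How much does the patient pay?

€73

The deductible is already satisfied, so the full bill goes to coinsurance.
Coinsurance: €292 × 25% = €73.
Total out-of-pocket so far would be €579 + €73 = €652, below the €2700 cap — no reduction.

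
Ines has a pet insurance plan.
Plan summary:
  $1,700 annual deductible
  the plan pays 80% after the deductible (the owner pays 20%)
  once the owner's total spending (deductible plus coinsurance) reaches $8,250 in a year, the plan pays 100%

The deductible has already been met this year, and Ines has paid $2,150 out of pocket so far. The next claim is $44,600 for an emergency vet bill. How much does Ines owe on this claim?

The deductible is already satisfied, so the full bill goes to coinsurance.
20% of $44,600 = $8,920 falls to the owner.
Year-to-date out-of-pocket would reach $2,150 + $8,920 = $11,070, above the $8,250 maximum, so the owner pays only $8,250 − $2,150 = $6,100.

$6,100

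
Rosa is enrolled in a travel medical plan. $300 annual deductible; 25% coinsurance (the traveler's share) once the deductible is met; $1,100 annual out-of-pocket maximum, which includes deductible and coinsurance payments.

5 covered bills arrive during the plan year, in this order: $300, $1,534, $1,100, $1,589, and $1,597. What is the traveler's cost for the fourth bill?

$141.50

Bill 1, $300: all of it applies to the deductible. Cost to traveler: $300. OOP to date $300.
Bill 2, $1,534: deductible met; 25% of $1,534 = $383.50. Traveler owes $383.50 (running OOP $683.50).
Bill 3, $1,100: deductible already satisfied, so traveler's share is 25% × $1,100 = $275. Traveler pays $275; OOP now $958.50.
Bill 4, $1,589: deductible already satisfied, so traveler's share is 25% × $1,589 = $397.25. OOP would hit $1,355.75 > $1,100, so the cap limits the traveler to $1,100 − $958.50 = $141.50.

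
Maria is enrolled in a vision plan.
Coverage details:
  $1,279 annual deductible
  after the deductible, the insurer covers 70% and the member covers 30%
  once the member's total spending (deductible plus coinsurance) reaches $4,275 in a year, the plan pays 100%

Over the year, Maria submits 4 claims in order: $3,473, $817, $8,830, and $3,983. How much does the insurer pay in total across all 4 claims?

Bill 1, $3,473: $1,279 finishes the deductible; $2,194 goes to coinsurance; 30% of $2,194 = $658.20. Member owes $1,937.20 (running OOP $1,937.20). Plan pays $3,473 − $1,937.20 = $1,535.80.
Bill 2, $817: deductible met; 30% of $817 = $245.10. Cost to member: $245.10. OOP to date $2,182.30. Plan pays $817 − $245.10 = $571.90.
Bill 3, $8,830: 30% coinsurance on $8,830 = $2,649. OOP would hit $4,831.30 > $4,275, so the cap limits the member to $4,275 − $2,182.30 = $2,092.70. Insurer: $8,830 − $2,092.70 = $6,737.30.
Bill 4, $3,983: 30% coinsurance on $3,983 = $1,194.90. OOP would hit $5,469.90 > $4,275, so the cap limits the member to $4,275 − $4,275 = $0. Insurer: $3,983 − $0 = $3,983.
Insurer total: $1,535.80 + $571.90 + $6,737.30 + $3,983 = $12,828.

$12,828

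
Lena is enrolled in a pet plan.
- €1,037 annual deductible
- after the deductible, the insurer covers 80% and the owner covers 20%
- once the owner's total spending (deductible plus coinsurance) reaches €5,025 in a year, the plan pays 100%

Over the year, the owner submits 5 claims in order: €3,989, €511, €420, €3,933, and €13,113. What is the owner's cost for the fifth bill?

#1 (€3,989): deductible takes €1,037, €2,952 remains; owner's 20% is €590.40. Cost to owner: €1,627.40. OOP to date €1,627.40.
#2 (€511): deductible met; 20% of €511 = €102.20. Owner pays €102.20; OOP now €1,729.60.
#3 (€420): 20% coinsurance on €420 = €84. Owner owes €84 (running OOP €1,813.60).
#4 (€3,933): deductible already satisfied, so owner's share is 20% × €3,933 = €786.60. Cost to owner: €786.60. OOP to date €2,600.20.
#5 (€13,113): 20% coinsurance on €13,113 = €2,622.60. Adding that to €2,600.20 gives €5,222.80, past the €5,025 cap; owner pays only €5,025 − €2,600.20 = €2,424.80.

€2,424.80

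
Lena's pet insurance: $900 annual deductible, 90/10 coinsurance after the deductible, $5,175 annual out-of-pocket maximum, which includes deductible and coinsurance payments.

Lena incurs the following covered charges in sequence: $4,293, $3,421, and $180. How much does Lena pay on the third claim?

#1 ($4,293): $900 finishes the deductible; $3,393 goes to coinsurance; owner's 10% is $339.30. Cost to owner: $1,239.30. OOP to date $1,239.30.
#2 ($3,421): 10% coinsurance on $3,421 = $342.10. Owner pays $342.10; OOP now $1,581.40.
#3 ($180): deductible already satisfied, so owner's share is 10% × $180 = $18. Owner pays $18; OOP now $1,599.40.

$18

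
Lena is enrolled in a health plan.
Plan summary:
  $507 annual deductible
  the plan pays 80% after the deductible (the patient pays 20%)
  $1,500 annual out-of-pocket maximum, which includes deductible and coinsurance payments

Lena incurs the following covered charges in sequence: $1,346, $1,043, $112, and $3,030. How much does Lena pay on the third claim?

#1 ($1,346): deductible takes $507, $839 remains; coinsurance $839 × 20% = $167.80. Patient owes $674.80 (running OOP $674.80).
#2 ($1,043): deductible already satisfied, so patient's share is 20% × $1,043 = $208.60. Patient pays $208.60; OOP now $883.40.
#3 ($112): 20% coinsurance on $112 = $22.40. Patient owes $22.40 (running OOP $905.80).

$22.40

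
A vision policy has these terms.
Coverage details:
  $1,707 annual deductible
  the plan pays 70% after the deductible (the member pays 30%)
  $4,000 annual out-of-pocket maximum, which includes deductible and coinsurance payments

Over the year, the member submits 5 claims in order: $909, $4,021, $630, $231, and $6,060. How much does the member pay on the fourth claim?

$69.30

Bill 1, $909: fully absorbed by the deductible. Member owes $909 (running OOP $909).
Bill 2, $4,021: $798 to deductible, leaving $3,223; 30% of $3,223 = $966.90. Member pays $1,764.90; OOP now $2,673.90.
Bill 3, $630: deductible met; 30% of $630 = $189. Member pays $189; OOP now $2,862.90.
Bill 4, $231: deductible met; 30% of $231 = $69.30. Member owes $69.30 (running OOP $2,932.20).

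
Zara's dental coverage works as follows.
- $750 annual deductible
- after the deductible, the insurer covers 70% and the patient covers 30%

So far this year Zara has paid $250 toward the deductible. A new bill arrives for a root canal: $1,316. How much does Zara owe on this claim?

Deductible still to meet: $750 − $250 = $500.
After the $500 deductible portion, $1,316 − $500 = $816 is subject to coinsurance.
Patient's 30% share of $816 is $244.80.
Patient responsibility: $500 + $244.80 = $744.80.

$744.80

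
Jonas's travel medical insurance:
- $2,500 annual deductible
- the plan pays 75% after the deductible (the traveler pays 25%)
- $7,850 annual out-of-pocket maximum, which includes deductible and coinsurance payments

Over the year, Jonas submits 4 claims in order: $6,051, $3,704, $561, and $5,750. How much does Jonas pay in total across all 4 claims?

$5,891.50

Claim 1 — $6,051: $2,500 to deductible, leaving $3,551; coinsurance $3,551 × 25% = $887.75. Traveler pays $3,387.75; OOP now $3,387.75.
Claim 2 — $3,704: 25% coinsurance on $3,704 = $926. Traveler owes $926 (running OOP $4,313.75).
Claim 3 — $561: deductible already satisfied, so traveler's share is 25% × $561 = $140.25. Cost to traveler: $140.25. OOP to date $4,454.
Claim 4 — $5,750: deductible met; 25% of $5,750 = $1,437.50. Traveler pays $1,437.50; OOP now $5,891.50.
Summing the traveler's payments: $3,387.75 + $926 + $140.25 + $1,437.50 = $5,891.50.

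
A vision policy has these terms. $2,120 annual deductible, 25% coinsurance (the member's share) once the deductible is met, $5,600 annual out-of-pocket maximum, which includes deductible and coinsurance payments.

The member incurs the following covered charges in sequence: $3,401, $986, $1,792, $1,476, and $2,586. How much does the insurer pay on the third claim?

Claim 1 — $3,401: deductible takes $2,120, $1,281 remains; coinsurance $1,281 × 25% = $320.25. Member pays $2,440.25; OOP now $2,440.25. Plan pays $3,401 − $2,440.25 = $960.75.
Claim 2 — $986: 25% coinsurance on $986 = $246.50. Member owes $246.50 (running OOP $2,686.75). Plan pays $986 − $246.50 = $739.50.
Claim 3 — $1,792: 25% coinsurance on $1,792 = $448. Member owes $448 (running OOP $3,134.75). Insurer: $1,792 − $448 = $1,344.

$1,344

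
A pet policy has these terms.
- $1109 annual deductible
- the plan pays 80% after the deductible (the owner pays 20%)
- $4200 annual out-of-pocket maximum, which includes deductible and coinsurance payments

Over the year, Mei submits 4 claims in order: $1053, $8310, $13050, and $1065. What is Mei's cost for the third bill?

Claim 1 — $1053: all of it applies to the deductible. Owner pays $1053; OOP now $1053.
Claim 2 — $8310: $56 finishes the deductible; $8254 goes to coinsurance; 20% of $8254 = $1650.80. Owner pays $1706.80; OOP now $2759.80.
Claim 3 — $13050: 20% coinsurance on $13050 = $2610. That would push OOP to $5369.80, over the $4200 cap, so owner pays $4200 − $2759.80 = $1440.20.

$1440.20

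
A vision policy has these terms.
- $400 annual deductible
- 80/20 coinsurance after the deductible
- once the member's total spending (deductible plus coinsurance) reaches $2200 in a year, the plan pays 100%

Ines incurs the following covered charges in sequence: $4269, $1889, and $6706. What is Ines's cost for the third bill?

$648.40

#1 ($4269): $400 finishes the deductible; $3869 goes to coinsurance; member's 20% is $773.80. Member owes $1173.80 (running OOP $1173.80).
#2 ($1889): deductible already satisfied, so member's share is 20% × $1889 = $377.80. Member owes $377.80 (running OOP $1551.60).
#3 ($6706): deductible met; 20% of $6706 = $1341.20. Adding that to $1551.60 gives $2892.80, past the $2200 cap; member pays only $2200 − $1551.60 = $648.40.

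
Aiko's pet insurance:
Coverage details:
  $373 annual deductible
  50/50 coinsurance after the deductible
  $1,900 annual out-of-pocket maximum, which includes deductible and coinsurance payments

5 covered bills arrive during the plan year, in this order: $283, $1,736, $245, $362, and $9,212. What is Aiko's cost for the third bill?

Claim 1 — $283: all of it applies to the deductible. Cost to owner: $283. OOP to date $283.
Claim 2 — $1,736: $90 to deductible, leaving $1,646; coinsurance $1,646 × 50% = $823. Owner pays $913; OOP now $1,196.
Claim 3 — $245: deductible met; 50% of $245 = $122.50. Owner pays $122.50; OOP now $1,318.50.

$122.50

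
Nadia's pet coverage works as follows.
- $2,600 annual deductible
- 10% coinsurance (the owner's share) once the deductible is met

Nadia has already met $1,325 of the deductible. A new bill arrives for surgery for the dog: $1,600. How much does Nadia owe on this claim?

$1,307.50

Remaining deductible: $2,600 − $1,325 = $1,275.
The remaining $325 (= $1,600 − $1,275) moves to coinsurance.
10% of $325 = $32.50 falls to the owner.
Owner responsibility: $1,275 + $32.50 = $1,307.50.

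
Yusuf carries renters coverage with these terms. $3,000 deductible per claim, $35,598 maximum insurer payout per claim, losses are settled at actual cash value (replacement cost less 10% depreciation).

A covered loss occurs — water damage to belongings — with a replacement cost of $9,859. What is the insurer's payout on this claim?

Actual cash value after 10% depreciation: $9,859 × 90% = $8,873.10.
Less the $3,000 deductible: $8,873.10 − $3,000 = $5,873.10.
$5,873.10 ≤ $35,598, so the limit doesn't bind; insurer pays $5,873.10.

$5,873.10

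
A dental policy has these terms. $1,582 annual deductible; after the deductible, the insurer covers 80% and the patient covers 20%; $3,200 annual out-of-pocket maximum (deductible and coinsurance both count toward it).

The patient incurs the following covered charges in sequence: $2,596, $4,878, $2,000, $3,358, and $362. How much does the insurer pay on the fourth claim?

Claim 1 ($2,596): $1,582 to deductible, leaving $1,014; coinsurance $1,014 × 20% = $202.80. Cost to patient: $1,784.80. OOP to date $1,784.80. Insurer: $2,596 − $1,784.80 = $811.20.
Claim 2 ($4,878): 20% coinsurance on $4,878 = $975.60. Cost to patient: $975.60. OOP to date $2,760.40. Plan pays $4,878 − $975.60 = $3,902.40.
Claim 3 ($2,000): 20% coinsurance on $2,000 = $400. Cost to patient: $400. OOP to date $3,160.40. Plan pays $2,000 − $400 = $1,600.
Claim 4 ($3,358): deductible already satisfied, so patient's share is 20% × $3,358 = $671.60. Adding that to $3,160.40 gives $3,832, past the $3,200 cap; patient pays only $3,200 − $3,160.40 = $39.60. Plan pays $3,358 − $39.60 = $3,318.40.

$3,318.40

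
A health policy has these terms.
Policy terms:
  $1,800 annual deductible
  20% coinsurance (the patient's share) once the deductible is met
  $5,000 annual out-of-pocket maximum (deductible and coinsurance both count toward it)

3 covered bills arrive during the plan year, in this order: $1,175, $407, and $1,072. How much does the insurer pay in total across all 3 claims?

Bill 1, $1,175: fully absorbed by the deductible. Patient owes $1,175 (running OOP $1,175). Plan pays $1,175 − $1,175 = $0.
Bill 2, $407: fully absorbed by the deductible. Patient owes $407 (running OOP $1,582). Insurer: $407 − $407 = $0.
Bill 3, $1,072: $218 finishes the deductible; $854 goes to coinsurance; patient's 20% is $170.80. Patient pays $388.80; OOP now $1,970.80. Insurer: $1,072 − $388.80 = $683.20.
Insurer total: $0 + $0 + $683.20 = $683.20.

$683.20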